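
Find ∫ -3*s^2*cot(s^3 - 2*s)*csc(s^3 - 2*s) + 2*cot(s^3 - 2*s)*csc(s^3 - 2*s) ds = csc(s*(s^2 - 2)) + C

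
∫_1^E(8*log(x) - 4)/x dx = 0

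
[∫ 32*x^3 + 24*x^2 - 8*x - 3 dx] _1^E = -6*exp(2) - 9 - 3*E + 2*(E + 2*exp(2))^2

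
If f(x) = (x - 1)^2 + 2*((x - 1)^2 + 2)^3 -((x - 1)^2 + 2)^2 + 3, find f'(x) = 12*x^5 - 60*x^4 + 164*x^3 - 252*x^2 + 234*x - 98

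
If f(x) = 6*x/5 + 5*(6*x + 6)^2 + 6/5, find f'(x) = 360*x + 1806/5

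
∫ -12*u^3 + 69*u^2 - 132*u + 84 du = -3*u^4 + 23*u^3 - 66*u^2 + 84*u + C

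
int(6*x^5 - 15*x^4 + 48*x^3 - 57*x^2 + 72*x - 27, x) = x^6 - 3*x^5 + 12*x^4 - 19*x^3 + 36*x^2 - 27*x + C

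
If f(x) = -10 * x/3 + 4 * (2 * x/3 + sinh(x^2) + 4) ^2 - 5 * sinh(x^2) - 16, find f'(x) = 32*x^2*cosh(x^2)/3 + 8*x*sinh(2*x^2) + 54*x*cosh(x^2) + 32*x/9 + 16*sinh(x^2)/3 + 18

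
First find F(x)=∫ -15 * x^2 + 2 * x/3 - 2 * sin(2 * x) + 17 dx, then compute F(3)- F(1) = -280/3 - cos(2) + cos(6)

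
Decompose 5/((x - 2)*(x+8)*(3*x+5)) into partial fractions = -45/(209*(3*x + 5)) + 1/(38*(x + 8)) + 1/(22*(x - 2))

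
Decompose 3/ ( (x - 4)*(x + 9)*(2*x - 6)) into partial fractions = 1/(104*(x + 9)) - 1/(8*(x - 3)) + 3/(26*(x - 4))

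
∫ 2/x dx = 2*log(2*x) + C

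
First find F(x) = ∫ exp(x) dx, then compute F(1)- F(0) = -1 + E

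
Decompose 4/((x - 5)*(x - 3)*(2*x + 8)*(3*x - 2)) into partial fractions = 27/(637*(3*x - 2)) - 1/(441*(x + 4)) - 1/(49*(x - 3)) + 1/(117*(x - 5))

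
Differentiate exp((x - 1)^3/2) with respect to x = 3*x^2*exp(x^3/2 - 3*x^2/2 + 3*x/2 - 1/2)/2 - 3*x*exp(x^3/2 - 3*x^2/2 + 3*x/2 - 1/2) + 3*exp(x^3/2 - 3*x^2/2 + 3*x/2 - 1/2)/2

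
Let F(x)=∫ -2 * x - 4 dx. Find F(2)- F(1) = -7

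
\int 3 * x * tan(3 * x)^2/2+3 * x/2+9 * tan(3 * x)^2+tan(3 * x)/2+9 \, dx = (x/2 + 3)*tan(3*x) + C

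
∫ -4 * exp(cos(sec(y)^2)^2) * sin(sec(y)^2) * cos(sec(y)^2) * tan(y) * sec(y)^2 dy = exp(cos(sec(y)^2)^2) + C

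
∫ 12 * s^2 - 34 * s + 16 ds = 4*s^3 - 17*s^2 + 16*s + C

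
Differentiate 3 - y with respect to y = -1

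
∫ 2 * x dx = x^2 + C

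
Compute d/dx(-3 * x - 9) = -3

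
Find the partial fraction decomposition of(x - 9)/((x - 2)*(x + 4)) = 13/(6*(x + 4)) - 7/(6*(x - 2))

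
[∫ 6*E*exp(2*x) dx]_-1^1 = -3*exp(-1) + 3*exp(3)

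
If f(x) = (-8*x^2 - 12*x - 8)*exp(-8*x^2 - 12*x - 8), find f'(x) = (128*x^3 + 288*x^2 + 256*x + 84)*exp(-8*x^2 - 12*x - 8)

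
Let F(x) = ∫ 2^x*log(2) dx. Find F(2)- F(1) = 2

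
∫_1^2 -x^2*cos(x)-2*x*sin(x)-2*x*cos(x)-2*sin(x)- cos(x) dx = -9*sin(2) + 4*sin(1)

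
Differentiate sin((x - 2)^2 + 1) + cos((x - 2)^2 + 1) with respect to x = -2*x*sin(x^2 - 4*x + 5) + 2*x*cos(x^2 - 4*x + 5) + 4*sin(x^2 - 4*x + 5) - 4*cos(x^2 - 4*x + 5)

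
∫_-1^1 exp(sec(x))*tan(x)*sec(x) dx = 0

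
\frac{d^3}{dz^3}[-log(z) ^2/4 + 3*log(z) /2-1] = (9 - 2*log(z))/(2*z^3)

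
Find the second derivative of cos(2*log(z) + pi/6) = 2*(sin(2*log(z) + pi/6) - 2*cos(2*log(z) + pi/6))/z^2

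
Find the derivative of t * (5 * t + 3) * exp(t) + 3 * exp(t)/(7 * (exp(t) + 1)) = (35*t^2*exp(3*t) + 70*t^2*exp(2*t) + 35*t^2*exp(t) + 91*t*exp(3*t) + 182*t*exp(2*t) + 91*t*exp(t) + 21*exp(3*t) + 42*exp(2*t) + 24*exp(t))/(7*exp(2*t) + 14*exp(t) + 7)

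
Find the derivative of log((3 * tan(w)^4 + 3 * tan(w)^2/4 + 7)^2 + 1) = (1152*tan(w)^9 + 1584*tan(w)^7 + 3156*tan(w)^5 + 3060*tan(w)^3 + 336*tan(w))/(144*tan(w)^8 + 72*tan(w)^6 + 681*tan(w)^4 + 168*tan(w)^2 + 800)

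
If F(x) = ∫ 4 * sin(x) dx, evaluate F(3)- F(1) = 4*cos(1) - 4*cos(3)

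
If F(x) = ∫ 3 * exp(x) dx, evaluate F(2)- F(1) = -3*E + 3*exp(2)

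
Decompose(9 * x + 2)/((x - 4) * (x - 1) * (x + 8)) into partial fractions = -35/(54*(x + 8)) - 11/(27*(x - 1)) + 19/(18*(x - 4))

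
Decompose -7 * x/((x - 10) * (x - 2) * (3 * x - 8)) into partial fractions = 42/(11*(3*x - 8)) - 7/(8*(x - 2)) - 35/(88*(x - 10))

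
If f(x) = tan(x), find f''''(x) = 24*tan(x)^5 + 40*tan(x)^3 + 16*tan(x)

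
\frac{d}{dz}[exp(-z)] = -exp(-z)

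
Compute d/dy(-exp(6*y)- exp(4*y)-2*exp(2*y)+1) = -6*exp(6*y) - 4*exp(4*y) - 4*exp(2*y)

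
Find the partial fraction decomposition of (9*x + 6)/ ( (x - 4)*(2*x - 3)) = -39/(5*(2*x - 3)) + 42/(5*(x - 4))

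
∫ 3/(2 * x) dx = 3*log(x)/2 + C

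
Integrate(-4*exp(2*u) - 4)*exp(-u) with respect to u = -8*sinh(u) + C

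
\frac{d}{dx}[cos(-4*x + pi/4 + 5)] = 4*sin(-4*x + pi/4 + 5)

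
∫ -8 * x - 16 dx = -4*x^2 - 16*x + C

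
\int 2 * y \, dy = y^2 + C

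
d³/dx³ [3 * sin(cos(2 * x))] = 24*sin(2*x)^3*cos(cos(2*x)) - 72*sin(2*x)*sin(cos(2*x))*cos(2*x) + 24*sin(2*x)*cos(cos(2*x))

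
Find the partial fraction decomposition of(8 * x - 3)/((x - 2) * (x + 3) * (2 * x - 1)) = -4/(21*(2*x - 1)) - 27/(35*(x + 3)) + 13/(15*(x - 2))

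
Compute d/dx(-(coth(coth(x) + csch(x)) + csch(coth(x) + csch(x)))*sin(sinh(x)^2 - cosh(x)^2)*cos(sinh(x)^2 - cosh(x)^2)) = -(cosh(x)*cosh(1/tanh(x) + 1/sinh(x)) + cosh(x) + cosh(1/tanh(x) + 1/sinh(x)) + 1)*sin(2*(sinh(x)^2 - cosh(x)^2))/(2*sinh(x)^2*sinh(coth(x) + csch(x))^2)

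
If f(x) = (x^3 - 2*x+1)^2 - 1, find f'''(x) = 120*x^3 - 96*x + 12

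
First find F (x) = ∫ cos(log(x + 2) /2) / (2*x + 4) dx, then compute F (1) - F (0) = -sin(log(2)/2) + sin(log(3)/2)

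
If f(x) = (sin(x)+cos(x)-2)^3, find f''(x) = -18*sqrt(2)*sin(x)^2*cos(x + pi/4) + 48*sin(x)*cos(x) - 27*sin(x) - 9*cos(x)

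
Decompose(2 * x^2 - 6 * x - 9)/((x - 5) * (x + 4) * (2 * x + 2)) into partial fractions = 47/(54*(x + 4)) + 1/(36*(x + 1)) + 11/(108*(x - 5))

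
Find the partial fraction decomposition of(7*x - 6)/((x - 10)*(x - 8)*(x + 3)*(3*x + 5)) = -477/(4060*(3*x + 5)) + 27/(572*(x + 3)) - 25/(319*(x - 8)) + 32/(455*(x - 10))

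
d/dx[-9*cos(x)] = 9*sin(x)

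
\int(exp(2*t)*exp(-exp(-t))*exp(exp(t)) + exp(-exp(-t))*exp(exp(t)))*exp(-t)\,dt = exp(2*sinh(t)) + C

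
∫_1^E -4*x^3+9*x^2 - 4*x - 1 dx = (-1 + E)^2*(-exp(2) + 1 + E)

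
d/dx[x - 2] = 1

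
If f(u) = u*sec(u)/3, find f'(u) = u*tan(u)*sec(u)/3 + sec(u)/3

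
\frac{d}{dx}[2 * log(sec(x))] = 2*tan(x)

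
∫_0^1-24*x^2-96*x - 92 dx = -148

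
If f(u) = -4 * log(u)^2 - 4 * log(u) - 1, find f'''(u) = (16 - 16*log(u))/u^3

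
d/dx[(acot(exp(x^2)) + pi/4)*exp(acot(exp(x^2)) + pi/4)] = (-4*x*exp(x^2 + acot(exp(x^2)) + pi/4)*acot(exp(x^2)) - 4*x*exp(x^2 + acot(exp(x^2)) + pi/4) - pi*x*exp(x^2 + acot(exp(x^2)) + pi/4))/(2*exp(2*x^2) + 2)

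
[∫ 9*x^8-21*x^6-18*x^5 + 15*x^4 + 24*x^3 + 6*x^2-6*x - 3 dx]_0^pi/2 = 1 + (-pi/2 - 1 + pi^3/8)^3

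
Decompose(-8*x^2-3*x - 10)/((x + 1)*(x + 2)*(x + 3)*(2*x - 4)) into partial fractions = 73/(20*(x + 3)) - 9/(2*(x + 2)) + 5/(4*(x + 1)) - 2/(5*(x - 2))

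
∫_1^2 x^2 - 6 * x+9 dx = 7/3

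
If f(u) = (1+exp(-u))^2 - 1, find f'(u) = (-2*exp(u) - 2)*exp(-2*u)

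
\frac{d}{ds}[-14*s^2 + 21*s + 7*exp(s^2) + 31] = 14*s*exp(s^2) - 28*s + 21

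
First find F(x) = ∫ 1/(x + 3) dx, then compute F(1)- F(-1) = log(2)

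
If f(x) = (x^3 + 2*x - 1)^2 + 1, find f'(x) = 6*x^5 + 16*x^3 - 6*x^2 + 8*x - 4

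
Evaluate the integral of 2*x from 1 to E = -1 + exp(2)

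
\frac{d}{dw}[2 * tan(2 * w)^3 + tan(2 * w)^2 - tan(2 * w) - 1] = 12*tan(2*w)^4 + 4*tan(2*w)^3 + 10*tan(2*w)^2 + 4*tan(2*w) - 2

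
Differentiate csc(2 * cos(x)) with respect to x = 2*sin(x)*cot(2*cos(x))*csc(2*cos(x))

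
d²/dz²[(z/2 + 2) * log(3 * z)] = (z - 4)/(2*z^2)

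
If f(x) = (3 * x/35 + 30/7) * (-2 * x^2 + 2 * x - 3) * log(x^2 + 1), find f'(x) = (-18*x^4*log(x^2 + 1) - 12*x^4 - 588*x^3*log(x^2 + 1) - 588*x^3 + 273*x^2*log(x^2 + 1) + 582*x^2 - 588*x*log(x^2 + 1) - 900*x + 291*log(x^2 + 1))/(35*x^2 + 35)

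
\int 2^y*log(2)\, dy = 2^y + C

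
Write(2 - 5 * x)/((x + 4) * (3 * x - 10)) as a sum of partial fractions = -2/(3*x - 10) - 1/(x + 4)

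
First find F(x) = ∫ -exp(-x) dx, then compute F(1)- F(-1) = -E + exp(-1)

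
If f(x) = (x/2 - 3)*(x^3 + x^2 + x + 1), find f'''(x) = 12*x - 15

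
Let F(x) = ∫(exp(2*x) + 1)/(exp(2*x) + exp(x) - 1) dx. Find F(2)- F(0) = log(-exp(-2) + 1 + exp(2))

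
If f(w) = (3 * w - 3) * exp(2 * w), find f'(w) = 6*w*exp(2*w) - 3*exp(2*w)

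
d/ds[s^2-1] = 2*s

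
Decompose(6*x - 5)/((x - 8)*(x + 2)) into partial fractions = 17/(10*(x + 2)) + 43/(10*(x - 8))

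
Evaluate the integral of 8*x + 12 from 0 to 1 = 16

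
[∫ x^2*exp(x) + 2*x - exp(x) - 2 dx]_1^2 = 1 + exp(2)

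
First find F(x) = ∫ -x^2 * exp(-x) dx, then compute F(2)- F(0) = -2 + 10*exp(-2)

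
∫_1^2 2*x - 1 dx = 2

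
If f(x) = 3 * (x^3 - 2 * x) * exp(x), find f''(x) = 3*x^3*exp(x) + 18*x^2*exp(x) + 12*x*exp(x) - 12*exp(x)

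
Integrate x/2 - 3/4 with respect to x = x^2/4 - 3*x/4 + C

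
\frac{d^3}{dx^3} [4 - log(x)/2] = -1/x^3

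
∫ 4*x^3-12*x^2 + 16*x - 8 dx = x^4 - 4*x^3 + 8*x^2 - 8*x + C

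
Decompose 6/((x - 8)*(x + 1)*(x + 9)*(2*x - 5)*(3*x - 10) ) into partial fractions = -243/(16835*(3*x - 10)) + 96/(8855*(2*x - 5)) + 3/(57868*(x + 9)) - 1/(1092*(x + 1)) + 1/(3927*(x - 8))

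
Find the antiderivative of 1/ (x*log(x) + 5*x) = log(log(x) + 5) + C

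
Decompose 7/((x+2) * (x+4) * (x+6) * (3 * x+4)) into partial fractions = 27/(32*(3*x + 4)) - 1/(16*(x + 6)) + 7/(32*(x + 4)) - 7/(16*(x + 2))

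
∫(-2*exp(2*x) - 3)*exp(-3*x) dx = 2*exp(-x) + exp(-3*x) + C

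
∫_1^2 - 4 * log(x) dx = 4 - 8*log(2)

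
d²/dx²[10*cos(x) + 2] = -10*cos(x)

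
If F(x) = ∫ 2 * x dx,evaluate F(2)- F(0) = 4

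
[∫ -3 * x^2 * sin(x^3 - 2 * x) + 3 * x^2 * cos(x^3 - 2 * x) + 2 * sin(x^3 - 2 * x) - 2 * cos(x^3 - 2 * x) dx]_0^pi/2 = -1 - sqrt(2)*sin(pi/4 + pi^3/8)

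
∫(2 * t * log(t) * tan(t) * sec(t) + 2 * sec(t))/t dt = 2*log(t)*sec(t) + C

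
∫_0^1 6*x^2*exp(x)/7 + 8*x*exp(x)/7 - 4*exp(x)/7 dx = 2*E/7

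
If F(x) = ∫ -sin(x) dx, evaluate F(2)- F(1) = -cos(1) + cos(2)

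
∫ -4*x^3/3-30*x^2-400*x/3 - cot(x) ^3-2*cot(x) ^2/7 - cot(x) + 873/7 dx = -x^4/3 - 10*x^3 - 200*x^2/3 + 125*x + cot(x)^2/2 + 2*cot(x)/7 + C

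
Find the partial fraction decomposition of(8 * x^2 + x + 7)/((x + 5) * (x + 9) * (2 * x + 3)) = 94/(105*(2*x + 3)) + 323/(30*(x + 9)) - 101/(14*(x + 5))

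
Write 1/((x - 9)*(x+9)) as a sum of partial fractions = -1/(18*(x + 9)) + 1/(18*(x - 9))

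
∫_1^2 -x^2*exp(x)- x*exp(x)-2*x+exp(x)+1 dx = -2*exp(2) - 2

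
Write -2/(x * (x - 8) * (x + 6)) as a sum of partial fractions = -1/(42*(x + 6)) - 1/(56*(x - 8)) + 1/(24*x)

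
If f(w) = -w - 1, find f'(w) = -1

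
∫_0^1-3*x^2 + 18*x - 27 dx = -19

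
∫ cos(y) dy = sin(y) + C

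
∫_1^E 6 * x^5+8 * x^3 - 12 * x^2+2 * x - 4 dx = (-2 + E + exp(3))^2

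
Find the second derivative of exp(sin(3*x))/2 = 9*(-sin(3*x) + cos(3*x)^2)*exp(sin(3*x))/2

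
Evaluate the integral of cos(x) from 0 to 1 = sin(1)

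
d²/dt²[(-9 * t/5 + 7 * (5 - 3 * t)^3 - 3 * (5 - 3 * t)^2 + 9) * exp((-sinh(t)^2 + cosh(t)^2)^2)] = -1134*E*t + 1836*E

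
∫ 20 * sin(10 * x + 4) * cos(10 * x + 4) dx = sin(10*x + 4)^2 + C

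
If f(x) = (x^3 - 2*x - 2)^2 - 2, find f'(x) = 6*x^5 - 16*x^3 - 12*x^2 + 8*x + 8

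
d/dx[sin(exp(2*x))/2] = exp(2*x)*cos(exp(2*x))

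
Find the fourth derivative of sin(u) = sin(u)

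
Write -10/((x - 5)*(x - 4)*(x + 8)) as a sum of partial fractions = -5/(78*(x + 8)) + 5/(6*(x - 4)) - 10/(13*(x - 5))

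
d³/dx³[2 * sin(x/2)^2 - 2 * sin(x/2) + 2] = -sin(x) + cos(x/2)/4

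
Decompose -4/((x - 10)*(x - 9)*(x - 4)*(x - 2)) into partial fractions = 1/(28*(x - 2)) - 1/(15*(x - 4)) + 4/(35*(x - 9)) - 1/(12*(x - 10))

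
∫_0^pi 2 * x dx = pi^2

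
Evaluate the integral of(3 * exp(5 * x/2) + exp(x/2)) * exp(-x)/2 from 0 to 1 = (E - exp(-1))*exp(1/2)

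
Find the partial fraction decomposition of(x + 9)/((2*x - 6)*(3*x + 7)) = -5/(8*(3*x + 7)) + 3/(8*(x - 3))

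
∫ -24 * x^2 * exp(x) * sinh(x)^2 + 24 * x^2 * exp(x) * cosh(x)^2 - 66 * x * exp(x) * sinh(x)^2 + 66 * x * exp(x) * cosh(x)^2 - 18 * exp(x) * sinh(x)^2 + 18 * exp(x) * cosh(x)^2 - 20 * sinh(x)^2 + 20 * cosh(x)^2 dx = (4*x + 3)*(6*x*exp(x) + 5) + C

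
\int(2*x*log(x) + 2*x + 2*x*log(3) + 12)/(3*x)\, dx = 2*(x + 6)*log(3*x)/3 + C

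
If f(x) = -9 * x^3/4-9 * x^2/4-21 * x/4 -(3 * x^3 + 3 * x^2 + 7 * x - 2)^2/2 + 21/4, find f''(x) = -135*x^4 - 180*x^3 - 306*x^2 - 207*x/2 - 83/2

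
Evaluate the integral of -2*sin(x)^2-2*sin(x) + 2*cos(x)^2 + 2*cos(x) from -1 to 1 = 2*sin(2) + 4*sin(1)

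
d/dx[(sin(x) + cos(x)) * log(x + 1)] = sqrt(2)*(x*log(x + 1)*cos(x + pi/4) + log(x + 1)*cos(x + pi/4) + sin(x + pi/4))/(x + 1)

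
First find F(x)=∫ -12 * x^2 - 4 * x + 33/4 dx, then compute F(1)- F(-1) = 17/2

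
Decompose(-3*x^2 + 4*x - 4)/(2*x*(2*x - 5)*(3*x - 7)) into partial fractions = 99/(14*(3*x - 7)) - 51/(10*(2*x - 5)) - 2/(35*x)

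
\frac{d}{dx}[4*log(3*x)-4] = 4/x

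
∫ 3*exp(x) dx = 3*exp(x) + C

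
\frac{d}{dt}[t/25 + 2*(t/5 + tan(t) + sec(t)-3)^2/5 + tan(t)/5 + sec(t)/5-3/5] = 4*t*tan(t)^2/25 + 4*t*tan(t)*sec(t)/25 + 24*t/125 + 4*tan(t)^3/5 + 8*tan(t)^2*sec(t)/5 - 11*tan(t)^2/5 + 4*tan(t)*sec(t)^2/5 - 11*tan(t)*sec(t)/5 + 24*tan(t)/25 + 24*sec(t)/25 - 66/25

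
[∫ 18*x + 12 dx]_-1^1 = 24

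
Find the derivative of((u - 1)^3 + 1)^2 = 6*u^5 - 30*u^4 + 60*u^3 - 54*u^2 + 18*u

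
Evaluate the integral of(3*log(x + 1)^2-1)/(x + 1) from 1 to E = -log(1 + E) - log(2)^3 + log(2) + log(1 + E)^3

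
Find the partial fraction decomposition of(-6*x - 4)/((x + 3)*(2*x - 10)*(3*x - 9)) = 7/(144*(x + 3)) + 11/(36*(x - 3)) - 17/(48*(x - 5))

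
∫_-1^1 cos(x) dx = 2*sin(1)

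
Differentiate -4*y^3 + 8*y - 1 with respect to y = 8 - 12*y^2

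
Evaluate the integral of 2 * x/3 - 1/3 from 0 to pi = (-2 + pi/2)*(2 + 2*pi/3) + 4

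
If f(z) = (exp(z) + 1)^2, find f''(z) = 4*exp(2*z) + 2*exp(z)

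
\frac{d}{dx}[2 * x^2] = 4*x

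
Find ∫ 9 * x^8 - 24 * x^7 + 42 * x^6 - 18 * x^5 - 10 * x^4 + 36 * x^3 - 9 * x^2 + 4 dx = x^9 - 3*x^8 + 6*x^7 - 3*x^6 - 2*x^5 + 9*x^4 - 3*x^3 + 4*x + C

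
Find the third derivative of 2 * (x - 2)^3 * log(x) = (12*x^3*log(x) + 22*x^3 - 24*x^2 - 24*x - 32)/x^3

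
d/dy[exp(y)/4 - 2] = exp(y)/4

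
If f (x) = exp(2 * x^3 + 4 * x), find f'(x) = 6*x^2*exp(2*x^3 + 4*x) + 4*exp(2*x^3 + 4*x)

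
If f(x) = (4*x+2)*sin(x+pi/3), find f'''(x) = -4*x*cos(x + pi/3) - 12*sin(x + pi/3) - 2*cos(x + pi/3)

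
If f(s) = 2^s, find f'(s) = 2^s*log(2)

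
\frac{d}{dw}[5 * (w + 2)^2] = 10*w + 20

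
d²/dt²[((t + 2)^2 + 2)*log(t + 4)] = (2*t^2*log(t + 4) + 3*t^2 + 16*t*log(t + 4) + 20*t + 32*log(t + 4) + 26)/(t^2 + 8*t + 16)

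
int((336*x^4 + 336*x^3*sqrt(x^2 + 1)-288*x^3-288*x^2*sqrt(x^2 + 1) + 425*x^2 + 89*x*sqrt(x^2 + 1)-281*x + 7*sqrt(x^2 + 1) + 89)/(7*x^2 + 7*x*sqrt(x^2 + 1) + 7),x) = 16*x^3 - 144*x^2/7 + 89*x/7 + log(x + sqrt(x^2 + 1)) + C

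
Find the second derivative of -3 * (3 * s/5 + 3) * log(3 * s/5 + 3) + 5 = -9/(5*s + 25)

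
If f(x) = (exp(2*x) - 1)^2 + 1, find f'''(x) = 64*exp(4*x) - 16*exp(2*x)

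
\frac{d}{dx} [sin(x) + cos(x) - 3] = -sin(x) + cos(x)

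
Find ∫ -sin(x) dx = cos(x) + C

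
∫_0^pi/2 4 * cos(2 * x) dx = 0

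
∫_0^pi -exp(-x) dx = -1 + exp(-pi)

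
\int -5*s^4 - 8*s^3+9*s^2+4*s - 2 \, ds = -s^5 - 2*s^4 + 3*s^3 + 2*s^2 - 2*s + C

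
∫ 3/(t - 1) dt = 3*log(t - 1) + C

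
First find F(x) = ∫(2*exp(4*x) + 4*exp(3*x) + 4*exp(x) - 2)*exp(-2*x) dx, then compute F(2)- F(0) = -4 + (-exp(-2) + 2 + exp(2))^2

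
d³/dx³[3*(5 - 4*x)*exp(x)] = -12*x*exp(x) - 21*exp(x)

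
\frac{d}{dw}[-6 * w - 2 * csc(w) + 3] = 2*cot(w)*csc(w) - 6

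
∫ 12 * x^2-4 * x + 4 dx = 4*x^3 - 2*x^2 + 4*x + C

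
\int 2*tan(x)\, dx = 2*log(sec(x)) + C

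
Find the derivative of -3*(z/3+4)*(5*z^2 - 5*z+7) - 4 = -15*z^2 - 110*z + 53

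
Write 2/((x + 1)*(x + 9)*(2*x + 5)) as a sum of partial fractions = -8/(39*(2*x + 5)) + 1/(52*(x + 9)) + 1/(12*(x + 1))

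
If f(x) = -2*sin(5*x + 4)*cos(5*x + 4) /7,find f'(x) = -10*cos(10*x + 8)/7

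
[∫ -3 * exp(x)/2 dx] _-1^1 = -3*E/2 + 3*exp(-1)/2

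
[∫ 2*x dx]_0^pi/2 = pi^2/4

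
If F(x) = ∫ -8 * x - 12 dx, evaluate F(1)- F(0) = -16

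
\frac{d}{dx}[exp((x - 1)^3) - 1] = 3*x^2*exp(x^3 - 3*x^2 + 3*x - 1) - 6*x*exp(x^3 - 3*x^2 + 3*x - 1) + 3*exp(x^3 - 3*x^2 + 3*x - 1)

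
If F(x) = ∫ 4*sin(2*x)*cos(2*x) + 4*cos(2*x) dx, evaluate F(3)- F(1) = -(sin(2) + 1)^2 + (sin(6) + 1)^2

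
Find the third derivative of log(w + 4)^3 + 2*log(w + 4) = (6*log(w + 4)^2 - 18*log(w + 4) + 10)/(w^3 + 12*w^2 + 48*w + 64)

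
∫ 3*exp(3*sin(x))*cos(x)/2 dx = exp(3*sin(x))/2 + C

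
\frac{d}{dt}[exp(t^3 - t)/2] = 3*t^2*exp(t^3 - t)/2 - exp(t^3 - t)/2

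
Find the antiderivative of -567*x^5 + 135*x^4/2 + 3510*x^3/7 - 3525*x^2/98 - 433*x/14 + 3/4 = -189*x^6/2 + 27*x^5/2 + 1755*x^4/14 - 1175*x^3/98 - 433*x^2/28 + 3*x/4 + C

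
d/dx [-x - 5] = -1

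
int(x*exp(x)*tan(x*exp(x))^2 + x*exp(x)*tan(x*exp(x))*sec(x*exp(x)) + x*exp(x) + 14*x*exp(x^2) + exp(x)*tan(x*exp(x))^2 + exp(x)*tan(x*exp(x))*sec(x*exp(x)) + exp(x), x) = 7*exp(x^2) + tan(x*exp(x)) + sec(x*exp(x)) + C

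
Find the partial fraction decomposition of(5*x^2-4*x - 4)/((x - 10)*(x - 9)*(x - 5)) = 101/(20*(x - 5)) - 365/(4*(x - 9)) + 456/(5*(x - 10))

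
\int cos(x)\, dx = sin(x) + C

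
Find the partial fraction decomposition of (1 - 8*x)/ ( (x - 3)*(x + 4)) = -33/(7*(x + 4)) - 23/(7*(x - 3))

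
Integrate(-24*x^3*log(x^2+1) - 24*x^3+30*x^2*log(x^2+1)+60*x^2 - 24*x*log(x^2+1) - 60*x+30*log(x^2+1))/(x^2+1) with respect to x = 6*(-2*x^2 + 5*x - 5)*log(x^2 + 1) + C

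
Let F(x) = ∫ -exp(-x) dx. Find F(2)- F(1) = -exp(-1) + exp(-2)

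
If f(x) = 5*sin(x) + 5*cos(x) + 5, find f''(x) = -5*sin(x) - 5*cos(x)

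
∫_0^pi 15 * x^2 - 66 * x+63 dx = (-3 + pi)^2*(-3 + 5*pi) + 27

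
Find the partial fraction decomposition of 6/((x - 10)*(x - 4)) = -1/(x - 4) + 1/(x - 10)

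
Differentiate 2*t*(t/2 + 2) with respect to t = 2*t + 4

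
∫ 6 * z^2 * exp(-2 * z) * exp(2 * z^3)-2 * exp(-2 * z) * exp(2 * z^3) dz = exp(2*z*(z^2 - 1)) + C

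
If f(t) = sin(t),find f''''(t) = sin(t)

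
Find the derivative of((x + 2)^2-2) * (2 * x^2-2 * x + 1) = 8*x^3 + 18*x^2 - 6*x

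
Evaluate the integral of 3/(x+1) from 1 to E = -3*log(2) + 3*log(1 + E)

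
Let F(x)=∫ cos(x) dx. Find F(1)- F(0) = sin(1)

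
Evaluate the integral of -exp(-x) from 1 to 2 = -exp(-1) + exp(-2)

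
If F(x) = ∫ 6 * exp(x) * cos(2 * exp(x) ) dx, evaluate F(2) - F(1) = -3*sin(2*E) + 3*sin(2*exp(2))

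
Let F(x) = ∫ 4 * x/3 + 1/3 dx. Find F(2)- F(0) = 10/3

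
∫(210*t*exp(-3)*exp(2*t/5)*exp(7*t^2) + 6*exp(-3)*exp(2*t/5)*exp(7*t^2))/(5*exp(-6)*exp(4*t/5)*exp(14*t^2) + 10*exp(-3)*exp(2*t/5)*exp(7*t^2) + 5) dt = 3*exp(7*t^2 + 2*t/5 - 3)/(exp(7*t^2 + 2*t/5 - 3) + 1) + C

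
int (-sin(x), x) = cos(x) + C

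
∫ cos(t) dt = sin(t) + C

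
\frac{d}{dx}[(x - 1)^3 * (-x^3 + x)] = -6*x^5 + 15*x^4 - 8*x^3 - 6*x^2 + 6*x - 1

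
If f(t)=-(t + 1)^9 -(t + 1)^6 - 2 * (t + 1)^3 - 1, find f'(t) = -9*t^8 - 72*t^7 - 252*t^6 - 510*t^5 - 660*t^4 - 564*t^3 - 318*t^2 - 114*t - 21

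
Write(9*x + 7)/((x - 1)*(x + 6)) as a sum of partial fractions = 47/(7*(x + 6)) + 16/(7*(x - 1))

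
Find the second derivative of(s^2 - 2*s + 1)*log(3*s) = (2*s^2*log(s) + 2*s^2*log(3) + 3*s^2 - 2*s - 1)/s^2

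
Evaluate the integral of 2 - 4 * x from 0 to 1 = 0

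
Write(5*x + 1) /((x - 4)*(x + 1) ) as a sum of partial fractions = 4/(5*(x + 1)) + 21/(5*(x - 4))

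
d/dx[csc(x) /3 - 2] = -cot(x)*csc(x)/3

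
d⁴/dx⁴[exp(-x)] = exp(-x)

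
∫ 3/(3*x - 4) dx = log(4 - 3*x) + C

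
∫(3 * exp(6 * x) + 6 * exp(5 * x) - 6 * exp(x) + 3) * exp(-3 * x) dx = ((exp(x) + 1)*exp(x) - 1)^3*exp(-3*x) + C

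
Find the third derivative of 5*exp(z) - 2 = 5*exp(z)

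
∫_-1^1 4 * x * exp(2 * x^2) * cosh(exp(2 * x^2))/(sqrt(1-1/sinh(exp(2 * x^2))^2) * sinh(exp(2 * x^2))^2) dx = 0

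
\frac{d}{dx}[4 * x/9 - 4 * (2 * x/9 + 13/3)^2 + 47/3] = -32*x/81 - 196/27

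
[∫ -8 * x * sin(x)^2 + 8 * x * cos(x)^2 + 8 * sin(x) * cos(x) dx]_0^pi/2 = 0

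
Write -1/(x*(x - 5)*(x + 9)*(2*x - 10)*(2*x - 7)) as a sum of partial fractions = -8/(1575*(2*x - 7)) - 1/(88200*(x + 9)) + 197/(88200*(x - 5)) - 1/(420*(x - 5)^2) + 1/(3150*x)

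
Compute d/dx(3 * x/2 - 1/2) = 3/2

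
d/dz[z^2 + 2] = 2*z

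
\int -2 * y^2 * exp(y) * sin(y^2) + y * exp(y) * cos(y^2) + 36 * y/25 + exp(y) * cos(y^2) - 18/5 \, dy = y*(18*y + 25*exp(y)*cos(y^2) - 90)/25 + C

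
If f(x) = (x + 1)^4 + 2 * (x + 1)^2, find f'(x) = 4*x^3 + 12*x^2 + 16*x + 8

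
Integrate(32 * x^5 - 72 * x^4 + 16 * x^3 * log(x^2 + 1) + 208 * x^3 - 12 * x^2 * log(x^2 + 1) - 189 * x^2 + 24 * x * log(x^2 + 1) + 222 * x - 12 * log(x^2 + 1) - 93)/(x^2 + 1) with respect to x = 14*x^2 - 21*x + 2*(2*x^2 - 3*x + log(x^2 + 1) + 6)^2 + 7*log(x^2 + 1) + C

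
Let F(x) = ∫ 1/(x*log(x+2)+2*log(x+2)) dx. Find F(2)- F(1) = -log(2*log(3)) + log(2*log(4))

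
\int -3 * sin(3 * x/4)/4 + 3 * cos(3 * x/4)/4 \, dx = sqrt(2)*sin((3*x + pi)/4) + C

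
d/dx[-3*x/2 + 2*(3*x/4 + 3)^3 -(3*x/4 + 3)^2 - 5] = 81*x^2/32 + 153*x/8 + 69/2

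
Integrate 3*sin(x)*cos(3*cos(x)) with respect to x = -sin(3*cos(x)) + C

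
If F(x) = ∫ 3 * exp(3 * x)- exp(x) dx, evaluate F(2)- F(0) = (-exp(-2) + exp(2))*exp(4)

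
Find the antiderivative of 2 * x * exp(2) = x^2*exp(2) + C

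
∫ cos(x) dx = sin(x) + C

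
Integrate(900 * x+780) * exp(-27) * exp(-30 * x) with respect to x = (-30*x - 27)*exp(-30*x - 27) + C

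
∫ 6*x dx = 3*x^2 + C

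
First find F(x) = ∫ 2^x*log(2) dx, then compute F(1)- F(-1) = 3/2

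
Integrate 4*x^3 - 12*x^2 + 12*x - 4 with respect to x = x^4 - 4*x^3 + 6*x^2 - 4*x + C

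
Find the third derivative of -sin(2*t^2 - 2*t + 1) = 64*t^3*cos(2*t^2 - 2*t + 1) - 96*t^2*cos(2*t^2 - 2*t + 1) + 48*t*sin(2*t^2 - 2*t + 1) + 48*t*cos(2*t^2 - 2*t + 1) - 24*sin(2*t^2 - 2*t + 1) - 8*cos(2*t^2 - 2*t + 1)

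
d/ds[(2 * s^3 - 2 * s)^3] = 72*s^8 - 168*s^6 + 120*s^4 - 24*s^2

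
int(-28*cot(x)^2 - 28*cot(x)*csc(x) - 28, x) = 28*cot(x) + 28*csc(x) + C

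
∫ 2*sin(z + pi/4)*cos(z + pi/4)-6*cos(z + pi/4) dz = (sin(z + pi/4) - 3)^2 + C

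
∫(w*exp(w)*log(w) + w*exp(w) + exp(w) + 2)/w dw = (exp(w) + 2)*(log(w) + 1) + C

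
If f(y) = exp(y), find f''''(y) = exp(y)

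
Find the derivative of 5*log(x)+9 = 5/x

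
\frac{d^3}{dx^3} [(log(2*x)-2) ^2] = (4*log(x) - 14 + 4*log(2))/x^3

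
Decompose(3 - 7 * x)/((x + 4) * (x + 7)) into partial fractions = -52/(3*(x + 7)) + 31/(3*(x + 4))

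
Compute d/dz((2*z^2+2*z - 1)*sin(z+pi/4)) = 2*z^2*cos(z + pi/4) + 4*z*sin(z + pi/4) + 2*z*cos(z + pi/4) + 2*sin(z + pi/4) - cos(z + pi/4)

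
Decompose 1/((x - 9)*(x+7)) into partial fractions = -1/(16*(x + 7)) + 1/(16*(x - 9))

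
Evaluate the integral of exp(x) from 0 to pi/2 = -1 + exp(pi/2)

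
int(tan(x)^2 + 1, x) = tan(x) + C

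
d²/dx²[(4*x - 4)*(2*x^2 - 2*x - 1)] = 48*x - 32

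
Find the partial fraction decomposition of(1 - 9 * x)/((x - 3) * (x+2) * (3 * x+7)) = 99/(8*(3*x + 7)) - 19/(5*(x + 2)) - 13/(40*(x - 3))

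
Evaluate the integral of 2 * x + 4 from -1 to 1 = 8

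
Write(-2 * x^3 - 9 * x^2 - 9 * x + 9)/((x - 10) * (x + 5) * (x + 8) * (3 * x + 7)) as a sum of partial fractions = -173/(5032*(3*x + 7)) - 529/(918*(x + 8)) + 79/(360*(x + 5)) - 2981/(9990*(x - 10))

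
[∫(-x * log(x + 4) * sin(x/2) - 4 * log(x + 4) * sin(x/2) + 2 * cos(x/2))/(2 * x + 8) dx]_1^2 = -log(5)*cos(1/2) + log(6)*cos(1)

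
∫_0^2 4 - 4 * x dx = 0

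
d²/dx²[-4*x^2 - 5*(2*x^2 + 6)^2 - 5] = -240*x^2 - 248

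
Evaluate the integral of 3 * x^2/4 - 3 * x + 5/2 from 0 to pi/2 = (-1 + pi/8)*((-1 + pi/2)^2 + 1) + 2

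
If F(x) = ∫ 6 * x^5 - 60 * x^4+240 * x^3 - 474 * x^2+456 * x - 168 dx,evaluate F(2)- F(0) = -48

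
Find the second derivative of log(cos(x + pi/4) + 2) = -(2*cos(x + pi/4) + 1)/(cos(x + pi/4) + 2)^2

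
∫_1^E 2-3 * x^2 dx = -exp(3) - 1 + 2*E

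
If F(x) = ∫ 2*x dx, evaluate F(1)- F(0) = 1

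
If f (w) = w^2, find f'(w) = 2*w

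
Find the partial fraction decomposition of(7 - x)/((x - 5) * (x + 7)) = -7/(6*(x + 7)) + 1/(6*(x - 5))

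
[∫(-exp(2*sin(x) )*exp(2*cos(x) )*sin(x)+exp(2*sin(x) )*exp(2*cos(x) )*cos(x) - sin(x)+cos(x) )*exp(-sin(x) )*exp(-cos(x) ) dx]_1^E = -exp(cos(1) + sin(1)) - exp(-sin(E) - cos(E)) + exp(-sin(1) - cos(1)) + exp(cos(E) + sin(E))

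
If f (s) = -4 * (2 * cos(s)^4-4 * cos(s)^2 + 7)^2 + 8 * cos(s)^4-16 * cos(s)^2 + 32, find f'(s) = 32*(-21*sin(s)^2 + 4*cos(s)^6 - 12*cos(s)^4 + 8)*sin(s)*cos(s)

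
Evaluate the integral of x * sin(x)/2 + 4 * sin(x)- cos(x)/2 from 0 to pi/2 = 4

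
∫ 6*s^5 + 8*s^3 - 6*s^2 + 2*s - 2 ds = s^6 + 2*s^4 - 2*s^3 + s^2 - 2*s + C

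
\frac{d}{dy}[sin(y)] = cos(y)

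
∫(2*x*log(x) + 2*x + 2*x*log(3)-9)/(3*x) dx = (2*x - 9)*log(3*x)/3 + C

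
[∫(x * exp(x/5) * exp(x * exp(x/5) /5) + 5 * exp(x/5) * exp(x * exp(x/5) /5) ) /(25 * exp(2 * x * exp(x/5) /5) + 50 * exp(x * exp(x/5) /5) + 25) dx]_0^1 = -1/2 + exp(exp(1/5)/5)/(1 + exp(exp(1/5)/5))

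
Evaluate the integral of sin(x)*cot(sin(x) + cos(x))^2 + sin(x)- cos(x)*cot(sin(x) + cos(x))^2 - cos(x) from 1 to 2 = -cot(cos(1) + sin(1)) + cot(cos(2) + sin(2))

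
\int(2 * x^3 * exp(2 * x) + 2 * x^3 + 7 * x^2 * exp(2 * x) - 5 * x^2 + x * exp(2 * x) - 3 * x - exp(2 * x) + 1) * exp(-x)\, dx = 2*x*(2*x^2 + x - 1)*sinh(x) + C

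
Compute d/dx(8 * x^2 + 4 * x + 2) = 16*x + 4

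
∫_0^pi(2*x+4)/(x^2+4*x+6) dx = -log(12) + log(4 + 2*(2 + pi)^2)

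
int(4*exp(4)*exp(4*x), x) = exp(4*x + 4) + C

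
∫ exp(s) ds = exp(s) + C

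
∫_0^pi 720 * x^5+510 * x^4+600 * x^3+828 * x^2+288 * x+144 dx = -54 + 6*(3 + 3*pi + 5*pi^2 + 4*pi^3)*(-2*pi^2 + 3 + 5*pi + 5*pi^3)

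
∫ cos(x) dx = sin(x) + C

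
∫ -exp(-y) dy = exp(-y) + C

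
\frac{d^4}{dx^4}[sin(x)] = sin(x)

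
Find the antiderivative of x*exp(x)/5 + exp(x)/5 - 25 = x*(exp(x) - 125)/5 + C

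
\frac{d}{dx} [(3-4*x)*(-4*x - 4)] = 32*x + 4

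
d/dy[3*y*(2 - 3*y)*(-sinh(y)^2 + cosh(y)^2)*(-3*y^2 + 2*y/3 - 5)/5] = 108*y^3/5 - 72*y^2/5 + 98*y/5 - 6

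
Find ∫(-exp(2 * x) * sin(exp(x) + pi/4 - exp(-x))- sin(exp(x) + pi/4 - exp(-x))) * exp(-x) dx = cos(2*sinh(x) + pi/4) + C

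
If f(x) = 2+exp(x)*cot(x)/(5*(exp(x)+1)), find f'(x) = (-exp(x)/sin(x)^2 + 1/tan(x) - 1/sin(x)^2)*exp(x)/(5*exp(2*x) + 10*exp(x) + 5)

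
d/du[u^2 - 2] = 2*u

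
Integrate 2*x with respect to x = x^2 + C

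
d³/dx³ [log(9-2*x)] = 16/(8*x^3 - 108*x^2 + 486*x - 729)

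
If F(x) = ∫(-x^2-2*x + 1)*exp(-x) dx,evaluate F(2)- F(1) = -8*exp(-1) + 15*exp(-2)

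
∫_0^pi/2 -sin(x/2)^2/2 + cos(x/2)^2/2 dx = 1/2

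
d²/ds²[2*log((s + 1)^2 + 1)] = (-4*s^2 - 8*s)/(s^4 + 4*s^3 + 8*s^2 + 8*s + 4)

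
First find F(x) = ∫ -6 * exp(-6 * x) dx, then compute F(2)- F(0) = -1 + exp(-12)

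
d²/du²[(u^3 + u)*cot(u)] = 2*u^3/tan(u) + 2*u^3/tan(u)^3 - 6*u^2 - 6*u^2/tan(u)^2 + 8*u/tan(u) + 2*u/tan(u)^3 - 2 - 2/tan(u)^2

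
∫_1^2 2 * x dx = 3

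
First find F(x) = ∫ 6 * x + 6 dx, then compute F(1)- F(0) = 9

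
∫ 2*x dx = x^2 + C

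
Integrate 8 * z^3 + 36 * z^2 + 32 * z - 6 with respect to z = 2*z^4 + 12*z^3 + 16*z^2 - 6*z + C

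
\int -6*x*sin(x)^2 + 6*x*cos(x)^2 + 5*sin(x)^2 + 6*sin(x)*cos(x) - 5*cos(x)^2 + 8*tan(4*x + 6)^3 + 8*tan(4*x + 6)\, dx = (3*x - 5/2)*sin(2*x) + tan(4*x + 6)^2 + C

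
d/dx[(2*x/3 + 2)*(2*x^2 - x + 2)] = 4*x^2 + 20*x/3 - 2/3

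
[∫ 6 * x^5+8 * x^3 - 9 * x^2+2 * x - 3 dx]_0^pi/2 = -pi^3/8 - pi/2 - 1 + (-pi^3/8 - pi/2 + 1)^2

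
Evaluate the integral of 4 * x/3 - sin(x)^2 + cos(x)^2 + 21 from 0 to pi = 2*pi^2/3 + 21*pi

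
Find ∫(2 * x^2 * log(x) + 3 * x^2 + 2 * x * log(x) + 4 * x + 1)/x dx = (x + 1)^2*(log(x) + 1) + C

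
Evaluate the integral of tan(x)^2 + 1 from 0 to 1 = tan(1)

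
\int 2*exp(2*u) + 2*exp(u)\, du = (exp(u) + 1)^2 + C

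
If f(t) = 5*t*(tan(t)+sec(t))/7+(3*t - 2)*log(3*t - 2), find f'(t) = 5*t*tan(t)^2/7 + 5*t*tan(t)*sec(t)/7 + 5*t/7 + 3*log(3*t - 2) + 5*tan(t)/7 + 5*sec(t)/7 + 3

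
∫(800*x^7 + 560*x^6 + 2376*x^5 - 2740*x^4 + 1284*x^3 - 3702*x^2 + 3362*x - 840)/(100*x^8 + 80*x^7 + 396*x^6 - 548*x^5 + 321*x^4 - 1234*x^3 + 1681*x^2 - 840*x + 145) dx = log((5*x - 3)^2*(2*x^3 + 2*x^2 + 5*x - 4)^2 + 1) + C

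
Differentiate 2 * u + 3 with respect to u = 2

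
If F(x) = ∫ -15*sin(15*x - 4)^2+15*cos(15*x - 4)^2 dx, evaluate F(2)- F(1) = -sin(22)/2 + sin(52)/2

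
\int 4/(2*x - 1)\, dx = 2*log(2*x - 1) + C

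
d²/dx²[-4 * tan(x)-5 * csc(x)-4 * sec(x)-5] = -8*tan(x)^3 - 8*tan(x)^2*sec(x) - 8*tan(x) - 10*cot(x)^2*csc(x) - 5*csc(x) - 4*sec(x)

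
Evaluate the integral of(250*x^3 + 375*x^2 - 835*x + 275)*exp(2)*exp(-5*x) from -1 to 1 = -60*exp(-3) + 210*exp(7)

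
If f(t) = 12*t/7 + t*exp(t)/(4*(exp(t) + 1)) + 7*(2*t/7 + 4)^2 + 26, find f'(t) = (32*t*exp(2*t) + 71*t*exp(t) + 32*t + 503*exp(2*t) + 999*exp(t) + 496)/(28*exp(2*t) + 56*exp(t) + 28)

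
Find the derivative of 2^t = 2^t*log(2)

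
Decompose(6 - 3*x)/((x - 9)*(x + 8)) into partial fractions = -30/(17*(x + 8)) - 21/(17*(x - 9))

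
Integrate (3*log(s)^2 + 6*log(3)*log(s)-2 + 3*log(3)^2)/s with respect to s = (log(3*s)^2 - 2)*log(3*s) + C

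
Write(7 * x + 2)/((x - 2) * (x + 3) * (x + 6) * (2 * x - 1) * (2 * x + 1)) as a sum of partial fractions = -6/(275*(2*x + 1)) - 22/(273*(2*x - 1)) - 5/(429*(x + 6)) + 19/(525*(x + 3)) + 2/(75*(x - 2))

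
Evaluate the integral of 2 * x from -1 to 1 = 0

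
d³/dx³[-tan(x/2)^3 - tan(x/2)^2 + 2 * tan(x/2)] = -15*tan(x/2)^6/2 - 3*tan(x/2)^5 - 51*tan(x/2)^4/4 - 5*tan(x/2)^3 - 11*tan(x/2)^2/2 - 2*tan(x/2) - 1/4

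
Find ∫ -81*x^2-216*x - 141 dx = -27*x^3 - 108*x^2 - 141*x + C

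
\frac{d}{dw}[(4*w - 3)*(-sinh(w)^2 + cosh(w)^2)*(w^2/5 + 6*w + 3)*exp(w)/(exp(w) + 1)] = (4*w^3 + 12*w^2*exp(w) + 129*w^2 + 234*w*exp(w) + 204*w - 30*exp(w) - 75)*exp(w)/(5*exp(2*w) + 10*exp(w) + 5)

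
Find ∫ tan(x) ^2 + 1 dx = tan(x) + C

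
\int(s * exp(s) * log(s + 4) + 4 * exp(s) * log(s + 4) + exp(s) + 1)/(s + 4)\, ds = (exp(s) + 1)*log(s + 4) + C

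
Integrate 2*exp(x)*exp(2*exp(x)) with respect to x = exp(2*exp(x)) + C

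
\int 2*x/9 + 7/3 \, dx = x^2/9 + 7*x/3 + C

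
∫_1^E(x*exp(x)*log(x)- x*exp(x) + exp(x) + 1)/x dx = 1 + E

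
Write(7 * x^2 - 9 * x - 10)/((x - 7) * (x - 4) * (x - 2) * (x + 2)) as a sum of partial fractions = -1/(6*(x + 2)) - 11/(6*(x - 4)) + 2/(x - 7)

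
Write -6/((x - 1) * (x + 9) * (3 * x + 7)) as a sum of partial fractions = 27/(100*(3*x + 7)) - 3/(100*(x + 9)) - 3/(50*(x - 1))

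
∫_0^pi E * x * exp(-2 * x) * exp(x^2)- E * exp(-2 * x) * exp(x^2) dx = -E/2 + exp((-1 + pi)^2)/2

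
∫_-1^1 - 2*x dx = 0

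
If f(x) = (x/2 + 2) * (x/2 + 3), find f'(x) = x/2 + 5/2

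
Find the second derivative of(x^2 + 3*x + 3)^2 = 12*x^2 + 36*x + 30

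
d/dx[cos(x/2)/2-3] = -sin(x/2)/4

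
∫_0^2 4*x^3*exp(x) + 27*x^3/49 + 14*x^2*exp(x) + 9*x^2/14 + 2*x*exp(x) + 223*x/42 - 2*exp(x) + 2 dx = 2725/147 + 36*exp(2)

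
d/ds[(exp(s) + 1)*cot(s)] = exp(s)/tan(s) - exp(s)/sin(s)^2 - 1/sin(s)^2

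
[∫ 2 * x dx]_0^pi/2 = pi^2/4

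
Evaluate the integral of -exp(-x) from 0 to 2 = -1 + exp(-2)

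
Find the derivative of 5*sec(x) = 5*tan(x)*sec(x)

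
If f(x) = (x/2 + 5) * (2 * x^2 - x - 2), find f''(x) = 6*x + 19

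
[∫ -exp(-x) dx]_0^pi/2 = -1 + exp(-pi/2)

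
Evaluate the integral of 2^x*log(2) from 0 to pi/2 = -1 + 2^(pi/2)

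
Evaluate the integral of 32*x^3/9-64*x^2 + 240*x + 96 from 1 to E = -1760/9 - 24*E*(-4 + E/3) + 8*(-4 + E/3)^2*exp(2)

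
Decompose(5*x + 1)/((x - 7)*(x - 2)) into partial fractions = -11/(5*(x - 2)) + 36/(5*(x - 7))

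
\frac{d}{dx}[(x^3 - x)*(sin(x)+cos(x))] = sqrt(2)*(x^3*cos(x + pi/4) + 3*x^2*sin(x + pi/4) - x*cos(x + pi/4) - sin(x + pi/4))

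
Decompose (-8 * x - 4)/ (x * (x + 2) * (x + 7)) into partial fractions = 52/(35*(x + 7)) - 6/(5*(x + 2)) - 2/(7*x)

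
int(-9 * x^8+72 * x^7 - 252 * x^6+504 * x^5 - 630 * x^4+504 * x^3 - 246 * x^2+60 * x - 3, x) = -x^9 + 9*x^8 - 36*x^7 + 84*x^6 - 126*x^5 + 126*x^4 - 82*x^3 + 30*x^2 - 3*x + C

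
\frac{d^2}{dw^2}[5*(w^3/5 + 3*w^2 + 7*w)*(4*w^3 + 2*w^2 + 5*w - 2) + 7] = 120*w^4 + 1240*w^3 + 2100*w^2 + 858*w + 290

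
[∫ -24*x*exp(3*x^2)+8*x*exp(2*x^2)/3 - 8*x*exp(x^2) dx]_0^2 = -4*exp(12) - 4*exp(4) + 22/3 + 2*exp(8)/3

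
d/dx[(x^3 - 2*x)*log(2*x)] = 3*x^2*log(x) + x^2 + 3*x^2*log(2) - 2*log(x) - 2 - 2*log(2)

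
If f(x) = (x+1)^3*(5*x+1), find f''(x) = 60*x^2 + 96*x + 36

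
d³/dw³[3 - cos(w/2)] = -sin(w/2)/8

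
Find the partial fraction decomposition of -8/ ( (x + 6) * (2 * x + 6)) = 4/(3*(x + 6)) - 4/(3*(x + 3))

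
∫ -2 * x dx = -x^2 + C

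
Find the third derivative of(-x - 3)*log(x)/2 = (x - 6)/(2*x^3)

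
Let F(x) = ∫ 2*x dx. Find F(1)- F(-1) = 0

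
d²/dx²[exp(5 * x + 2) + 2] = 25*exp(5*x + 2)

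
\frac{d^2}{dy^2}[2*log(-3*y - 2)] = -18/(9*y^2 + 12*y + 4)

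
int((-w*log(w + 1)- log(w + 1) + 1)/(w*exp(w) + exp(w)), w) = exp(-w)*log(w + 1) + C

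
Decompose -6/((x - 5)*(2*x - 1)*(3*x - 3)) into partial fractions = -8/(9*(2*x - 1)) + 1/(2*(x - 1)) - 1/(18*(x - 5))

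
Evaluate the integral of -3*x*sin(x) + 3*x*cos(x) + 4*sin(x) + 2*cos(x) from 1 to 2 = 5*cos(2) - 2*sin(1) - 2*cos(1) + 5*sin(2)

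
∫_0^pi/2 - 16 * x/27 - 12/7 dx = -2*(pi/3 + 2)^2/3 + 2*pi/63 + 8/3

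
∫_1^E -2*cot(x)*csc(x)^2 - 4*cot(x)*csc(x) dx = -(csc(1) + 2)^2 + (2 + csc(E))^2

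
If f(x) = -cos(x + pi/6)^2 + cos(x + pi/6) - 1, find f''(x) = -sqrt(3)*sin(2*x) + cos(2*x) - cos(x + pi/6)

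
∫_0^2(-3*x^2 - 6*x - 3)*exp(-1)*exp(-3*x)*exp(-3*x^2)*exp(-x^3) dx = -exp(-1) + exp(-27)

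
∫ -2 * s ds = -s^2 + C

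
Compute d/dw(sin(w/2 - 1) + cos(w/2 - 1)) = sqrt(2)*cos(w/2 - 1 + pi/4)/2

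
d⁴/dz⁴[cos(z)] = cos(z)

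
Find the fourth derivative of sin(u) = sin(u)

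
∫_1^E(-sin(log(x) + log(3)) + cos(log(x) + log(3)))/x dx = sqrt(2)*(-sin(pi/4 + log(3)) + sin(pi/4 + 1 + log(3)))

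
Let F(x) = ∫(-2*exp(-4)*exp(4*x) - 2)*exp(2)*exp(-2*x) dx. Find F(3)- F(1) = -exp(4) + exp(-4)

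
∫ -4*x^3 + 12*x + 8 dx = -x^4 + 6*x^2 + 8*x + C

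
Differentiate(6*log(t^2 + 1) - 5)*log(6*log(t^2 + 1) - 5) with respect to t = (12*t*log(6*log(t^2 + 1) - 5) + 12*t)/(t^2 + 1)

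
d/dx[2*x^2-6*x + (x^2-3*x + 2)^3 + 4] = 6*x^5 - 45*x^4 + 132*x^3 - 189*x^2 + 136*x - 42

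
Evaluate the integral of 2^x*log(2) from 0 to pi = -1 + 2^pi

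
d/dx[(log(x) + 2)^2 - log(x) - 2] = (2*log(x) + 3)/x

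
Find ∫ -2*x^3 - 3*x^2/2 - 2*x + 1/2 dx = -x^4/2 - x^3/2 - x^2 + x/2 + C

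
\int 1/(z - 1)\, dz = log(4 - 4*z) + C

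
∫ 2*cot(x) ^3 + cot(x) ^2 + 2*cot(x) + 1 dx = -(tan(x) + 1)/tan(x)^2 + C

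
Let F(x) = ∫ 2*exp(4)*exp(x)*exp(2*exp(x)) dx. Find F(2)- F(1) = -exp(4 + 2*E) + exp(4 + 2*exp(2))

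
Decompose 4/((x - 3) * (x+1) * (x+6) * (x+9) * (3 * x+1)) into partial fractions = -81/(2210*(3*x + 1)) + 1/(1872*(x + 9)) - 4/(2295*(x + 6)) + 1/(80*(x + 1)) + 1/(1080*(x - 3))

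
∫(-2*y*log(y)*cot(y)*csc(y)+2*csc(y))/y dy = 2*log(y)*csc(y) + C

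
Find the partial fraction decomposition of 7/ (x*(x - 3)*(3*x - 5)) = -63/(20*(3*x - 5)) + 7/(12*(x - 3)) + 7/(15*x)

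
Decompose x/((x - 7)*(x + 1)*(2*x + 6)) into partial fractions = -3/(40*(x + 3)) + 1/(32*(x + 1)) + 7/(160*(x - 7))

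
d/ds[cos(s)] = -sin(s)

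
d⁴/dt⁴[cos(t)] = cos(t)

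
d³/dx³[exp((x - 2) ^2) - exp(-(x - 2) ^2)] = (8*x^3*exp(2*x^2 - 8*x + 8) + 8*x^3 - 48*x^2*exp(2*x^2 - 8*x + 8) - 48*x^2 + 108*x*exp(2*x^2 - 8*x + 8) + 84*x - 88*exp(2*x^2 - 8*x + 8) - 40)*exp(-x^2 + 4*x - 4)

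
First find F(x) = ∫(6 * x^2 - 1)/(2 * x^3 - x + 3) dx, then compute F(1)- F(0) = -log(3) + log(4)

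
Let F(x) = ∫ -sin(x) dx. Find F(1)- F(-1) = 0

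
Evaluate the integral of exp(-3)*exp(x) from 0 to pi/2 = -exp(-3) + exp(-3 + pi/2)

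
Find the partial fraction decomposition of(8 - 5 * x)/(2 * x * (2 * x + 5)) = -41/(10*(2*x + 5)) + 4/(5*x)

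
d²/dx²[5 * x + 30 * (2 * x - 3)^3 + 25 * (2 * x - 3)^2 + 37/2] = 1440*x - 1960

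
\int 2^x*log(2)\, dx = 2^x + C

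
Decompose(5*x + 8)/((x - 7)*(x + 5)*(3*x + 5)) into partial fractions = 3/(260*(3*x + 5)) - 17/(120*(x + 5)) + 43/(312*(x - 7))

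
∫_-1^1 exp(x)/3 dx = -exp(-1)/3 + E/3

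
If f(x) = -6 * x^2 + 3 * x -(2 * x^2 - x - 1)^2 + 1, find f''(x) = -48*x^2 + 24*x - 6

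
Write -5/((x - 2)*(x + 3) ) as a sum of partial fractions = 1/(x + 3) - 1/(x - 2)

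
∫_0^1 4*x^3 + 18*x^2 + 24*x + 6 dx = 25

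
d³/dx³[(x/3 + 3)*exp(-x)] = (-x - 6)*exp(-x)/3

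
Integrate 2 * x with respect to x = x^2 + C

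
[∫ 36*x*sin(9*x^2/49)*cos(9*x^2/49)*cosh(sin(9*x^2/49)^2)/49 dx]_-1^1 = 0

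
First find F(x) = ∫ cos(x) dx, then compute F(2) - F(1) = -sin(1) + sin(2)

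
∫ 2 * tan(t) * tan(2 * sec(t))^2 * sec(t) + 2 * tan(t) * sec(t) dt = tan(2*sec(t)) + C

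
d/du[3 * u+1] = 3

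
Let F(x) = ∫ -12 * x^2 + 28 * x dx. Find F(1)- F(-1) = -8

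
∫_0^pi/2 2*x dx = pi^2/4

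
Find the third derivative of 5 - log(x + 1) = -2/(x^3 + 3*x^2 + 3*x + 1)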